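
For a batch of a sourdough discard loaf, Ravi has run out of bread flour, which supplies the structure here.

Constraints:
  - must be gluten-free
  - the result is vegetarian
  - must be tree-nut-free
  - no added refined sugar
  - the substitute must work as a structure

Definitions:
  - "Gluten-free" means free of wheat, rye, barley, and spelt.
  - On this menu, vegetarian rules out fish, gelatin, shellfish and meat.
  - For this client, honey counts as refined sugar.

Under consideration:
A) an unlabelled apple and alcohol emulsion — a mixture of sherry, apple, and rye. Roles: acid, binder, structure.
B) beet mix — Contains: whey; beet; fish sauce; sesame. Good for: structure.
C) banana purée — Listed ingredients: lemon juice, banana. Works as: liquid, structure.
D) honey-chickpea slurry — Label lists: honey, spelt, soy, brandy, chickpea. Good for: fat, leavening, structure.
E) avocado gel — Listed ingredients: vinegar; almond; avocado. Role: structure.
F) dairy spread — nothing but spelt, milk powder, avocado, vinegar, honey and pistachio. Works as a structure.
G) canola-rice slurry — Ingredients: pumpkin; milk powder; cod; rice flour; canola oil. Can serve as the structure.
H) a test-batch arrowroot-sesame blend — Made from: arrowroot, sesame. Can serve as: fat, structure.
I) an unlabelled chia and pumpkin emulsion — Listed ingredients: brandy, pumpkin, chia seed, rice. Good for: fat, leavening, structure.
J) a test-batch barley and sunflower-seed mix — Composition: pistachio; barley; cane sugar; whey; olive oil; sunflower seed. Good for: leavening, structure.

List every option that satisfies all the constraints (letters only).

C, H, I

A: has rye, so not gluten-free — no
B: has fish sauce, so not vegetarian — no
C: only lemon juice and banana; none excluded — valid
D: has spelt, so not gluten-free; has honey, so not no-added-sugar — no
E: has almond, so not tree-nut-free — no
F: has spelt, so not gluten-free; has honey, so not no-added-sugar (and 1 more) — no
G: has cod, so not vegetarian — reject
H: works as a structure, no tree nuts, vegetarian — valid
I: brandy and rice etc. — none of it excluded — keep
J: has barley, so not gluten-free; has cane sugar, so not no-added-sugar (and 1 more) — out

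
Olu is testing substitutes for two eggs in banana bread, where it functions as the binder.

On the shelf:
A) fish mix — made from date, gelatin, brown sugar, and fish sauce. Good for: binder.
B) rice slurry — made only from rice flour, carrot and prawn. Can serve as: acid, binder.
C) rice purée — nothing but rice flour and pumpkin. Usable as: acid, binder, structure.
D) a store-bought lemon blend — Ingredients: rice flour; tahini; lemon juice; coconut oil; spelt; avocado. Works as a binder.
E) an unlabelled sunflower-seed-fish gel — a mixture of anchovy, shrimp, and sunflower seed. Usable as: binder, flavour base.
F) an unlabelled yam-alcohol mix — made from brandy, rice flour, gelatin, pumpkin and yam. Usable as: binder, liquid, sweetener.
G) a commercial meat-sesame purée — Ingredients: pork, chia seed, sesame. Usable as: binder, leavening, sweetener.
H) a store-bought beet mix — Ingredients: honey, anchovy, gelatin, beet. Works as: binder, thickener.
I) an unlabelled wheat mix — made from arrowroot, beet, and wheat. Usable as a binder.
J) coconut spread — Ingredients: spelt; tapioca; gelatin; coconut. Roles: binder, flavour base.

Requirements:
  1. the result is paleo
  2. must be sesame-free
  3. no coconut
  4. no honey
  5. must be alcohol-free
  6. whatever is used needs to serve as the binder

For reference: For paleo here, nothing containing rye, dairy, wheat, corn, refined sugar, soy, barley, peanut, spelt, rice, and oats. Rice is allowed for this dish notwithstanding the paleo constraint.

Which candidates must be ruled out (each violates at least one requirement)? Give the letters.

A, D, F, G, H, I, J

A: has brown sugar, so not paleo — out
B: rice is permitted under the paleo carve-out; nothing else excluded — OK
C: rice is permitted under the paleo carve-out; nothing else excluded — valid
D: has spelt, so not paleo; has coconut oil, so not coconut-free (and 1 more) — no
E: only anchovy, shrimp, and sunflower seed; none excluded — OK
F: has brandy, so not alcohol-free — no
G: has sesame, so not sesame-free — out
H: has honey, so not honey-free — out
I: has wheat, so not paleo — no
J: has spelt, so not paleo; has coconut, so not coconut-free — reject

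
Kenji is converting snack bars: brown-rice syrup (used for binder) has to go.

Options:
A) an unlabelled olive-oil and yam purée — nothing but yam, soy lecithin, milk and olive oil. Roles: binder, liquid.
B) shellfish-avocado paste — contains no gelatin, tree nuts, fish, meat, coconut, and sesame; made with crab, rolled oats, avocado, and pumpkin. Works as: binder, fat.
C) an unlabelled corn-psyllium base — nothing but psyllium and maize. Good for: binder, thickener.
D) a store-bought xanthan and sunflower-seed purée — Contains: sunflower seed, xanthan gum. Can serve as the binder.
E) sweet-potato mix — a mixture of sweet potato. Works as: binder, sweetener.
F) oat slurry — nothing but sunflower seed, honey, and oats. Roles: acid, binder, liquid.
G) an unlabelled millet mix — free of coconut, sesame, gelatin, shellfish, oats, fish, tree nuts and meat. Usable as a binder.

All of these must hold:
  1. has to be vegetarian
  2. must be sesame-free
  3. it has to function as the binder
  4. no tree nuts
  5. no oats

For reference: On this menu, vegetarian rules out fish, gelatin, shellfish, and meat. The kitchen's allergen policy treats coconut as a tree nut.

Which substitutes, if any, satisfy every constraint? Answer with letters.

A: milk and soy lecithin etc. — none of it excluded — valid
B: has crab, so not vegetarian; has rolled oats, so not oat-free — out
C: nothing on the exclusion list — OK
D: only xanthan gum and sunflower seed; none excluded — OK
E: nothing on the exclusion list — OK
F: has oats, so not oat-free — out
G: every rule checks out — OK

A, C, D, E, G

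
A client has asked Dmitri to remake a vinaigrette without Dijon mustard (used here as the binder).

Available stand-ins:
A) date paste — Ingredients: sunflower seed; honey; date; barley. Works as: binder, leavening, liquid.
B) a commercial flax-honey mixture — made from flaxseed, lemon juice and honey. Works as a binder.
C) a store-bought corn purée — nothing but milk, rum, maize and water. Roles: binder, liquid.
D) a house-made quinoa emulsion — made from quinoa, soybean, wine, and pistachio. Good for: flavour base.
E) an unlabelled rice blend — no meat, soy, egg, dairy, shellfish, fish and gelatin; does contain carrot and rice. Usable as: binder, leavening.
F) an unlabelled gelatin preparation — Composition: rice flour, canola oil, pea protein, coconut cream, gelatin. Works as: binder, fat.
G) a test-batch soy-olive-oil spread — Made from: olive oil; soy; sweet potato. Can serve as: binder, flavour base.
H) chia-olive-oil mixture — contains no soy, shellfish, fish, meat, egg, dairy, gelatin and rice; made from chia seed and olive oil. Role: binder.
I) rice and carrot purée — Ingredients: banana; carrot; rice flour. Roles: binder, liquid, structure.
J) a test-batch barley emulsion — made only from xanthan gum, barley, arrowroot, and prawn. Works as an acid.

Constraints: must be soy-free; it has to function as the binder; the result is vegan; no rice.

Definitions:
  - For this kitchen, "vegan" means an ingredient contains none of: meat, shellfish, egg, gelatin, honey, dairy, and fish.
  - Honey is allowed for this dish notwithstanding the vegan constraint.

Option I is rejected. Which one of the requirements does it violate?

rice-free

usable as a binder: satisfied
vegan: satisfied
soy-free: satisfied
rice-free: has rice flour — fails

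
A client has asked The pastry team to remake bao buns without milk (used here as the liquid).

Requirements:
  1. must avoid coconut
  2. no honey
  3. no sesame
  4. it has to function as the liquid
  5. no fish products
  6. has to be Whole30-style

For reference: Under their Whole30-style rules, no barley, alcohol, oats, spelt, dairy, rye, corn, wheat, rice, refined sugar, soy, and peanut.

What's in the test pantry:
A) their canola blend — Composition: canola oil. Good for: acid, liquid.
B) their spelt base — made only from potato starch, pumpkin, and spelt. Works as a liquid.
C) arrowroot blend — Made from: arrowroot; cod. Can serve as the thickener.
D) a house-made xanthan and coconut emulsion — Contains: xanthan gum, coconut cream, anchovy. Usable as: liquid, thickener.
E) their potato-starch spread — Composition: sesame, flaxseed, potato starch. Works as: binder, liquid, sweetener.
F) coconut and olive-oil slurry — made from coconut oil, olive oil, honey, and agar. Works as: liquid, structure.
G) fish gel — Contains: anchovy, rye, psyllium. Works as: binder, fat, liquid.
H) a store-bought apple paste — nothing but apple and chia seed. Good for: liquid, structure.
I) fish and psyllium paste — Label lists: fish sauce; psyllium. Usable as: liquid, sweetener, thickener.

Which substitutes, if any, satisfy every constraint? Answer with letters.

A, H

A: every rule checks out — OK
B: has spelt, so not Whole30-style — no
C: not usable as a liquid; has cod, so not fish-free — reject
D: has anchovy, so not fish-free; has coconut cream, so not coconut-free — no
E: has sesame, so not sesame-free — no
F: has coconut oil, so not coconut-free; has honey, so not honey-free — out
G: has rye, so not Whole30-style; has anchovy, so not fish-free — reject
H: Whole30-style, no sesame — OK
I: has fish sauce, so not fish-free — no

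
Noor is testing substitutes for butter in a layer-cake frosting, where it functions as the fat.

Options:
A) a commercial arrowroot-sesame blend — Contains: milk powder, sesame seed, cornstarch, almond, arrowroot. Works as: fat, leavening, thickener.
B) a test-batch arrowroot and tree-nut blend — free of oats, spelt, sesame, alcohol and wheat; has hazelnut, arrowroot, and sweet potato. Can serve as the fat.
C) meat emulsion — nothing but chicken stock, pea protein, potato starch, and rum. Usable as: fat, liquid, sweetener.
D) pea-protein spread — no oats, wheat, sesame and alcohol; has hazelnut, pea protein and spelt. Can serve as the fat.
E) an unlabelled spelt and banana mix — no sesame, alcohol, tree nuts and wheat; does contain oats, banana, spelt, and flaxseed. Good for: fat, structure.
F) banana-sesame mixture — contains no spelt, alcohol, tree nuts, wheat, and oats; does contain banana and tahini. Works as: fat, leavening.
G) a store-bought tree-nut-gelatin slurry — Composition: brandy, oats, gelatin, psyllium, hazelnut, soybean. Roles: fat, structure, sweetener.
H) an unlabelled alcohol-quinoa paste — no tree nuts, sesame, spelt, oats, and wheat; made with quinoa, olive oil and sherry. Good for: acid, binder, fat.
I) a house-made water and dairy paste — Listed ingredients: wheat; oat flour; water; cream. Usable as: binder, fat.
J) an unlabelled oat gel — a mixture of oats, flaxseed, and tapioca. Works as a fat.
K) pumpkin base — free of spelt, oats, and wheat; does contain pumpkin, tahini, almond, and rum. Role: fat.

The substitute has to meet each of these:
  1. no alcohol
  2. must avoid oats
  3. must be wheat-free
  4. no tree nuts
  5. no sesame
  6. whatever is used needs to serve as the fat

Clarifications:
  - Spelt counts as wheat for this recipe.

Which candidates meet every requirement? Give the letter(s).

none

A: has sesame seed, so not sesame-free; has almond, so not tree-nut-free — no
B: has hazelnut, so not tree-nut-free — no
C: has rum, so not alcohol-free — out
D: has hazelnut, so not tree-nut-free; has spelt, so not wheat-free — reject
E: has spelt, so not wheat-free; has oats, so not oat-free — out
F: has tahini, so not sesame-free — out
G: has hazelnut, so not tree-nut-free; has brandy, so not alcohol-free (and 1 more) — out
H: has sherry, so not alcohol-free — out
I: has wheat, so not wheat-free; has oat flour, so not oat-free — out
J: has oats, so not oat-free — no
K: has tahini, so not sesame-free; has almond, so not tree-nut-free (and 1 more) — no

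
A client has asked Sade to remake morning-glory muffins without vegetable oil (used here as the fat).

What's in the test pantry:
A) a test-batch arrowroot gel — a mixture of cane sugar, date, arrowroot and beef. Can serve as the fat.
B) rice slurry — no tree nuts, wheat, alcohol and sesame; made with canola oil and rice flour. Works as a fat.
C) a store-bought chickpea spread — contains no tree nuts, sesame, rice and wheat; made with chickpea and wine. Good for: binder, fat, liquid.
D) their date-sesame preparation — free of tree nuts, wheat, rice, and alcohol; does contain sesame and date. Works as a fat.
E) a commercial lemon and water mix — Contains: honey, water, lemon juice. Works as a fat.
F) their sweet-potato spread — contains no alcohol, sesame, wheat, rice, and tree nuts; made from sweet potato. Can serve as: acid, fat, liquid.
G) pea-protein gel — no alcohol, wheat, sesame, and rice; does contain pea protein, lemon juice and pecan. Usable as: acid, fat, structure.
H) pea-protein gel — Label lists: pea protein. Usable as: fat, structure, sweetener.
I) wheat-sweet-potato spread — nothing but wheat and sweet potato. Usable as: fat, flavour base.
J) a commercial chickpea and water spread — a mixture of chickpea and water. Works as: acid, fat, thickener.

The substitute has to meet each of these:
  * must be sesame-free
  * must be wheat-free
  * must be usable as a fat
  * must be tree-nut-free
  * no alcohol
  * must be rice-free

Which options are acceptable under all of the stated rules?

A, E, F, H, J

A: no alcohol, no tree nuts — keep
B: has rice flour, so not rice-free — reject
C: has wine, so not alcohol-free — no
D: has sesame, so not sesame-free — out
E: nothing on the exclusion list — valid
F: no tree nuts, no wheat — OK
G: has pecan, so not tree-nut-free — out
H: only pea protein; none excluded — OK
I: has wheat, so not wheat-free — reject
J: only chickpea and water; none excluded — OK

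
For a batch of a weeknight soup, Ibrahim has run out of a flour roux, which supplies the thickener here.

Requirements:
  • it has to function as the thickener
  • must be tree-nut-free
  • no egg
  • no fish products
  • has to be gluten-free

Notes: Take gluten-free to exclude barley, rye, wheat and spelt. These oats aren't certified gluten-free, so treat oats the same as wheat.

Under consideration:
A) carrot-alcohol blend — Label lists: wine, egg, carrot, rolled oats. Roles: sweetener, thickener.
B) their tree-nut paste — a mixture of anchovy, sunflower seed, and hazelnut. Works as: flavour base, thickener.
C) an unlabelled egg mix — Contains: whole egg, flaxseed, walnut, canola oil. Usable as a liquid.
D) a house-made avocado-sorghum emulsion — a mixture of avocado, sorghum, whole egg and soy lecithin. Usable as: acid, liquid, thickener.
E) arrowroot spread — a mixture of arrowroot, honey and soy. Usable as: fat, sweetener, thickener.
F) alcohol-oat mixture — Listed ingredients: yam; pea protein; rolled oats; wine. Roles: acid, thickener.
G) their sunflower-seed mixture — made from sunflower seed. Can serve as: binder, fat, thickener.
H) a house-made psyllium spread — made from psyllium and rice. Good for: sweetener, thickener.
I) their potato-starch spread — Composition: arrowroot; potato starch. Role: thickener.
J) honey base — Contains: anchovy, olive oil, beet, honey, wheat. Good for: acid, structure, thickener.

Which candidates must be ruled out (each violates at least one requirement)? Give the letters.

A: has rolled oats, so not gluten-free; has egg, so not egg-free — out
B: has anchovy, so not fish-free; has hazelnut, so not tree-nut-free — out
C: not usable as a thickener; has walnut, so not tree-nut-free (and 1 more) — out
D: has whole egg, so not egg-free — reject
E: nothing on the exclusion list — valid
F: has rolled oats, so not gluten-free — out
G: no tree nuts, gluten-free — keep
H: only rice and psyllium; none excluded — keep
I: every rule checks out — valid
J: has wheat, so not gluten-free; has anchovy, so not fish-free — no

A, B, C, D, F, J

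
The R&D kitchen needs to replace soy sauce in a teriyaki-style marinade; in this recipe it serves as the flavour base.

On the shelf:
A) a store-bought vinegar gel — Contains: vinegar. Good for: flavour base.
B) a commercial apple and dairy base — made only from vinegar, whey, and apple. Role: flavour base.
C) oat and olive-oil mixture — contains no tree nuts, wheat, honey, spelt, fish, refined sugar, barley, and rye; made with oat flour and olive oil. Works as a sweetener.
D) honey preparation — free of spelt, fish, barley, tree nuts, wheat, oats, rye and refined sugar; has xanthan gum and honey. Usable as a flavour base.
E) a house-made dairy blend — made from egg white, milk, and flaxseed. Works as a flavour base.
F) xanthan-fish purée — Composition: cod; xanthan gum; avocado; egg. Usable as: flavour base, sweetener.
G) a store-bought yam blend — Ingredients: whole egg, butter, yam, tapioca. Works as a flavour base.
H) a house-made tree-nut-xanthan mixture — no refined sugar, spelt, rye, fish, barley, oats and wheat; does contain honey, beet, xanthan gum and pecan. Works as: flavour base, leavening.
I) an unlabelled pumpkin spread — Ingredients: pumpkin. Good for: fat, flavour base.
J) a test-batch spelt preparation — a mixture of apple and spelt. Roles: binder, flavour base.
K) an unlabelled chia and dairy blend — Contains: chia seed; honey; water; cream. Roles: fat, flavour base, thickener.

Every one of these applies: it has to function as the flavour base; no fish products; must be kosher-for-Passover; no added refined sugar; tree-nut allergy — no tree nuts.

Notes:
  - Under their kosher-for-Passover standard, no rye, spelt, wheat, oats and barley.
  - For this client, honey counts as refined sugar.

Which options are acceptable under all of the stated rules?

A, B, E, G, I

A: no tree nuts, no-added-sugar — OK
B: every rule checks out — valid
C: not usable as a flavour base; has oat flour, so not kosher-for-Passover — reject
D: has honey, so not no-added-sugar — out
E: all constraints satisfied — OK
F: has cod, so not fish-free — no
G: no-added-sugar, kosher-for-Passover — OK
H: has honey, so not no-added-sugar; has pecan, so not tree-nut-free — out
I: all constraints satisfied — keep
J: has spelt, so not kosher-for-Passover — out
K: has honey, so not no-added-sugar — no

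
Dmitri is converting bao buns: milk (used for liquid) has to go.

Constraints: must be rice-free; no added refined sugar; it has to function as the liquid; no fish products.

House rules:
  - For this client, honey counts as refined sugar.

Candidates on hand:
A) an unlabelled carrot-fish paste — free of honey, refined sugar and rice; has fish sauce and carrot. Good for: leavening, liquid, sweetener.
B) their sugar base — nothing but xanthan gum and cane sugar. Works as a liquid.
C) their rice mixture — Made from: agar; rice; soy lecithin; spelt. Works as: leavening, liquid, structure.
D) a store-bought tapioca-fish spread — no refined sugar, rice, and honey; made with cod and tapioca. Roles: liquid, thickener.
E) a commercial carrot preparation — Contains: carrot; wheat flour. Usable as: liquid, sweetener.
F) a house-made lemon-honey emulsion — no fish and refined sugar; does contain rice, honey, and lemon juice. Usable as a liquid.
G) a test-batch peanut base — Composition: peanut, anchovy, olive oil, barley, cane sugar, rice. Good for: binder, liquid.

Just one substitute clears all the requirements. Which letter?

A: has fish sauce, so not fish-free — reject
B: has cane sugar, so not no-added-sugar — reject
C: has rice, so not rice-free — no
D: has cod, so not fish-free — out
E: works as a liquid, no rice, no-added-sugar — valid
F: has honey, so not no-added-sugar; has rice, so not rice-free — no
G: has anchovy, so not fish-free; has cane sugar, so not no-added-sugar (and 1 more) — no

E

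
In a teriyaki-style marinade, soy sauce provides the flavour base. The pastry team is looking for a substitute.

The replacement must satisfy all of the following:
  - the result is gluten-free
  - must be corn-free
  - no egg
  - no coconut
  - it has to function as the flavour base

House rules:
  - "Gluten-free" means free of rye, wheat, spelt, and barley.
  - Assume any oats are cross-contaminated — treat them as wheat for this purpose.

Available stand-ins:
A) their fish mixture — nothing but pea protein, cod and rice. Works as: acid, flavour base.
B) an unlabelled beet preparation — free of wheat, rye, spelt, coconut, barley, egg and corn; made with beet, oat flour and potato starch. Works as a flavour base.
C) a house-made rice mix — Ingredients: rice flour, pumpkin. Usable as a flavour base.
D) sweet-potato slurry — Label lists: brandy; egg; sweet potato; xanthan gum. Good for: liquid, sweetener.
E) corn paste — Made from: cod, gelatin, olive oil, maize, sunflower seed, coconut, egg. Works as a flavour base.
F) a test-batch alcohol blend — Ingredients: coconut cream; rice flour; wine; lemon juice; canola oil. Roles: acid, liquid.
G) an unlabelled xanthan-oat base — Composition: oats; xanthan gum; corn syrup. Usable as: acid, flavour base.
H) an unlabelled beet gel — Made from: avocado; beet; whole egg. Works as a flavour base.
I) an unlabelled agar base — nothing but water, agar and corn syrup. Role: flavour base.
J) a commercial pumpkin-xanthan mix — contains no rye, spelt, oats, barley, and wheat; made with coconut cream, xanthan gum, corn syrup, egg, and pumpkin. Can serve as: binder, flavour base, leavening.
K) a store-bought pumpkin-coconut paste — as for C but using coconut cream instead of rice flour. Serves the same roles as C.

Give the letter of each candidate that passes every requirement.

A, C

A: no egg, no coconut — OK
B: has oat flour, so not gluten-free — no
C: only rice flour and pumpkin; none excluded — valid
D: not usable as a flavour base; has egg, so not egg-free — no
E: has egg, so not egg-free; has maize, so not corn-free (and 1 more) — reject
F: not usable as a flavour base; has coconut cream, so not coconut-free — no
G: has oats, so not gluten-free; has corn syrup, so not corn-free — reject
H: has whole egg, so not egg-free — reject
I: has corn syrup, so not corn-free — no
J: has egg, so not egg-free; has corn syrup, so not corn-free (and 1 more) — reject
K: has coconut cream, so not coconut-free — out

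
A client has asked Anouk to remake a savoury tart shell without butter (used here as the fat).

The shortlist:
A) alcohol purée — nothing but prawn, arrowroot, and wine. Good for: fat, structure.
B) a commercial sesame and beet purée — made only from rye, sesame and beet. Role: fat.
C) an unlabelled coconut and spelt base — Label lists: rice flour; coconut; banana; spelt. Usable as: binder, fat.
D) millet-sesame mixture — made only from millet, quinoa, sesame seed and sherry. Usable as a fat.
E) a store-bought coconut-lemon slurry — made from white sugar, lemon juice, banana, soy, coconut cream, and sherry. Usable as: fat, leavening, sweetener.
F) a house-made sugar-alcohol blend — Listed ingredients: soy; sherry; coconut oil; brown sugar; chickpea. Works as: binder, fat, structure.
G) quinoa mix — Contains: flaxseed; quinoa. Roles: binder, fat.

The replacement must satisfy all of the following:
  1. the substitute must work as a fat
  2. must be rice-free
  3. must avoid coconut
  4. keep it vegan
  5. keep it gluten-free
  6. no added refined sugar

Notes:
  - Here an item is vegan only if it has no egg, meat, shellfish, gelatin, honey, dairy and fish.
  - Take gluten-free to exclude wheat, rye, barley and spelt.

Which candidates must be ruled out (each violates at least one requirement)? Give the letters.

A, B, C, E, F

A: has prawn, so not vegan — reject
B: has rye, so not gluten-free — reject
C: has spelt, so not gluten-free; has rice flour, so not rice-free (and 1 more) — reject
D: all constraints satisfied — valid
E: has coconut cream, so not coconut-free; has white sugar, so not no-added-sugar — out
F: has coconut oil, so not coconut-free; has brown sugar, so not no-added-sugar — out
G: no coconut, no refined sugar — OK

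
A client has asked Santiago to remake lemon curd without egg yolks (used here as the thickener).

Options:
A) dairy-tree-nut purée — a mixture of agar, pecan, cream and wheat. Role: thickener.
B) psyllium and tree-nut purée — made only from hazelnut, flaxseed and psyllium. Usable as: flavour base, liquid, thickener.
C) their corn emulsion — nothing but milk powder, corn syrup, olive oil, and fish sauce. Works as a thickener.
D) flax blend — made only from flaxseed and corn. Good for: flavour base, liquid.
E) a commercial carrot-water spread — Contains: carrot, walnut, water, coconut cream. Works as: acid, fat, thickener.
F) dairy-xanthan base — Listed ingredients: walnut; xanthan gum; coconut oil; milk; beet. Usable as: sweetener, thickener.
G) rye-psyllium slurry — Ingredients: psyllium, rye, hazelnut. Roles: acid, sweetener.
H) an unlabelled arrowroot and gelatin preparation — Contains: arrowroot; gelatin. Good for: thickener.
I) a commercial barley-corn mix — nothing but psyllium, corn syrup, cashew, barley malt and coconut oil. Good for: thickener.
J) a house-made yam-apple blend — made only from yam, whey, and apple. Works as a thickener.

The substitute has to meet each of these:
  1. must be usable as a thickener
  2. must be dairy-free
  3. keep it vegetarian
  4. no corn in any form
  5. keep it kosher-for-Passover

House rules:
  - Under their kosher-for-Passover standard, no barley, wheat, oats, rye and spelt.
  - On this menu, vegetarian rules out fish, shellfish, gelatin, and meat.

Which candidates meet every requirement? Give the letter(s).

A: has wheat, so not kosher-for-Passover; has cream, so not dairy-free — no
B: all constraints satisfied — OK
C: has fish sauce, so not vegetarian; has corn syrup, so not corn-free (and 1 more) — reject
D: not usable as a thickener; has corn, so not corn-free — out
E: works as a thickener, vegetarian, no corn — OK
F: has milk, so not dairy-free — no
G: not usable as a thickener; has rye, so not kosher-for-Passover — no
H: has gelatin, so not vegetarian — out
I: has barley malt, so not kosher-for-Passover; has corn syrup, so not corn-free — out
J: has whey, so not dairy-free — no

B, E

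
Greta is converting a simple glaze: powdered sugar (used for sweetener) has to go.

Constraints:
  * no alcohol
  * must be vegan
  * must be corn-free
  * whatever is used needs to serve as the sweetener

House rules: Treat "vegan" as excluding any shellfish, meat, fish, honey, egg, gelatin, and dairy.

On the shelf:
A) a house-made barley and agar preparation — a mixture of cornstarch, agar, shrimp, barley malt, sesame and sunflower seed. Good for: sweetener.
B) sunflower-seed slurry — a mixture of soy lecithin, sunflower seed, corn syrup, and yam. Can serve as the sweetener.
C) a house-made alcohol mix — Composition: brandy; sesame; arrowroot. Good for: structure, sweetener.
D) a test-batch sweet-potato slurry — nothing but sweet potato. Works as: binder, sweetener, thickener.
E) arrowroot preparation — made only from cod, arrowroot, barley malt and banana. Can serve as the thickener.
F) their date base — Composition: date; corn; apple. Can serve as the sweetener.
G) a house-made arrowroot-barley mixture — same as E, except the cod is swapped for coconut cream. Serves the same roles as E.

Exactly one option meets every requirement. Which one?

A: has shrimp, so not vegan; has cornstarch, so not corn-free — no
B: has corn syrup, so not corn-free — reject
C: has brandy, so not alcohol-free — out
D: every rule checks out — OK
E: not usable as a sweetener; has cod, so not vegan — reject
F: has corn, so not corn-free — out
G: not usable as a sweetener — reject

D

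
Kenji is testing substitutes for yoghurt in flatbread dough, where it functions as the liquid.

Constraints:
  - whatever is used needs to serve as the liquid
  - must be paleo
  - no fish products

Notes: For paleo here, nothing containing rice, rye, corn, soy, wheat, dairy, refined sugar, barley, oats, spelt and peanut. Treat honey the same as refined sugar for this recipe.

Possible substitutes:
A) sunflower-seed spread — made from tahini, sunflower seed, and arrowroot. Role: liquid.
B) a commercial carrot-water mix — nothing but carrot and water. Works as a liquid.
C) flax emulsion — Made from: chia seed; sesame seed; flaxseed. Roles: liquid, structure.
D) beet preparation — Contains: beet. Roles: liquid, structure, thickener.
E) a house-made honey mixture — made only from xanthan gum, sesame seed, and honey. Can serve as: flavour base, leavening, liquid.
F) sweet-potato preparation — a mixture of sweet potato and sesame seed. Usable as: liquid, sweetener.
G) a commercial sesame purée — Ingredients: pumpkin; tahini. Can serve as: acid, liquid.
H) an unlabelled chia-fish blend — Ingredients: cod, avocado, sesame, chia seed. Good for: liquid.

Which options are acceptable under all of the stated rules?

A, B, C, D, F, G

A: no fish, paleo — OK
B: nothing on the exclusion list — OK
C: only sesame seed, chia seed and flaxseed; none excluded — keep
D: only beet; none excluded — valid
E: has honey, so not paleo — reject
F: only sesame seed and sweet potato; none excluded — OK
G: no fish, paleo — keep
H: has cod, so not fish-free — no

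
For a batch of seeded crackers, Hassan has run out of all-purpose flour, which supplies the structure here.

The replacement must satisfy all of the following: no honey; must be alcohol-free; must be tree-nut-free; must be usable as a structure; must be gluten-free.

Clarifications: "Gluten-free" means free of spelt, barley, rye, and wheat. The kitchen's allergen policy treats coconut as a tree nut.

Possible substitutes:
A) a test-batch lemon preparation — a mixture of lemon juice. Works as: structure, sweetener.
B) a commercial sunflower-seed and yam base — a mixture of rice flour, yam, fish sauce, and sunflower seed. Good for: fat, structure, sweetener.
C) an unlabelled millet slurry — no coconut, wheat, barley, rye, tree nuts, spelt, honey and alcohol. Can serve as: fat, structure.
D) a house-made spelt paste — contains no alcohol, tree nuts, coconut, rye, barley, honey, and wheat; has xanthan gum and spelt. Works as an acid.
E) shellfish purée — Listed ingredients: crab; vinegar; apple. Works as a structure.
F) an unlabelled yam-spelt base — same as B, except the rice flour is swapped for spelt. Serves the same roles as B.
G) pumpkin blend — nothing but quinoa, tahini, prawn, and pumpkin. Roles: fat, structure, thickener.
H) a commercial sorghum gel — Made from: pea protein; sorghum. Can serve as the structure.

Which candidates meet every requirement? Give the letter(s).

A: only lemon juice; none excluded — OK
B: gluten-free, no alcohol — keep
C: no alcohol, no honey — keep
D: not usable as a structure; has spelt, so not gluten-free — out
E: no alcohol, tree-nut-free — valid
F: has spelt, so not gluten-free — out
G: tree-nut-free, no alcohol — keep
H: works as a structure, no honey, no alcohol — keep

A, B, C, E, G, H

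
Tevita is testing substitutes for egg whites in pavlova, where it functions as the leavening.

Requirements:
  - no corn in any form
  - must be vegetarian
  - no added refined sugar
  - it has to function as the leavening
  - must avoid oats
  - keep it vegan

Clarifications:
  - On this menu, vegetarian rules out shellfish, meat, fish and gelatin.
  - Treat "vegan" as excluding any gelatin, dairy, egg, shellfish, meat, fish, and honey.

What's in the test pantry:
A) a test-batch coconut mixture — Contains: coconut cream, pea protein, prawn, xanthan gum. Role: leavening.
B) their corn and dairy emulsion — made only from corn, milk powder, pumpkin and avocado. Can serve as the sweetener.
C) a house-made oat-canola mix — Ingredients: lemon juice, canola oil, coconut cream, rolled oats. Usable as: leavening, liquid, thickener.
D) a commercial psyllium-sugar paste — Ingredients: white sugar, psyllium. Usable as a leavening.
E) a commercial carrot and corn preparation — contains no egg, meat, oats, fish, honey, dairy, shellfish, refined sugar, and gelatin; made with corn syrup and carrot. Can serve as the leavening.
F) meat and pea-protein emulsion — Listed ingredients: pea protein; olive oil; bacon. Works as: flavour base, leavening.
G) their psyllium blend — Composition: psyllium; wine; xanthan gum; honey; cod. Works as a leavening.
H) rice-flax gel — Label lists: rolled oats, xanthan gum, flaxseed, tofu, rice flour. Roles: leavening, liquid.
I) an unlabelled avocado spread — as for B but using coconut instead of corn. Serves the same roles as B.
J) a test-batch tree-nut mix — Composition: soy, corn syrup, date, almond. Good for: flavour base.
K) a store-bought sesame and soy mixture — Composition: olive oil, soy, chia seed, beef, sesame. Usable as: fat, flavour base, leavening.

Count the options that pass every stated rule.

A: has prawn, so not vegetarian; has prawn, so not vegan — reject
B: not usable as a leavening; has milk powder, so not vegan (and 1 more) — reject
C: has rolled oats, so not oat-free — no
D: has white sugar, so not no-added-sugar — no
E: has corn syrup, so not corn-free — reject
F: has bacon, so not vegetarian; has bacon, so not vegan — no
G: has cod, so not vegetarian; has cod, so not vegan — reject
H: has rolled oats, so not oat-free — no
I: not usable as a leavening; has milk powder, so not vegan — reject
J: not usable as a leavening; has corn syrup, so not corn-free — out
K: has beef, so not vegetarian; has beef, so not vegan — reject

0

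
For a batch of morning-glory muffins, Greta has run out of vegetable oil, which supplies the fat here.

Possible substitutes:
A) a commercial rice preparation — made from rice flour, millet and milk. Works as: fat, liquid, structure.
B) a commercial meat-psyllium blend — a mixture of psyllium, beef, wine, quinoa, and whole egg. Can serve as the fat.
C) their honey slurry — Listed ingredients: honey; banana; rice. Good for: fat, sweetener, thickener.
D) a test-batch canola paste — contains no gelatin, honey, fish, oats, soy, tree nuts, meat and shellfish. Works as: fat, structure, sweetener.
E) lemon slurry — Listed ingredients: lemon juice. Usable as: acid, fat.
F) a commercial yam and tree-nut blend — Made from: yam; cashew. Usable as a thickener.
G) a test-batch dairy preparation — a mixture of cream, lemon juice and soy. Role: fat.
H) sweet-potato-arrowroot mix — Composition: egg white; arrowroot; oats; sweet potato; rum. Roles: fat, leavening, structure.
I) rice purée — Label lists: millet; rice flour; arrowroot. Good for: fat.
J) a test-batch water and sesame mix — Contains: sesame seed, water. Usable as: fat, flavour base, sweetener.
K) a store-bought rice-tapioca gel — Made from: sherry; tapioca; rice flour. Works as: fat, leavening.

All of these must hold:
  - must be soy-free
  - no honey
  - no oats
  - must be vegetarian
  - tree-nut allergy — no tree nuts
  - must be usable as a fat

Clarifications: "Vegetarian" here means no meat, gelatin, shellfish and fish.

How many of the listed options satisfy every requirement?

A: only milk, rice flour and millet; none excluded — valid
B: has beef, so not vegetarian — no
C: has honey, so not honey-free — out
D: works as a fat, no oats, no honey — valid
E: all constraints satisfied — valid
F: not usable as a fat; has cashew, so not tree-nut-free — no
G: has soy, so not soy-free — out
H: has oats, so not oat-free — out
I: nothing on the exclusion list — valid
J: vegetarian, no oats — valid
K: works as a fat, vegetarian, no oats — OK

6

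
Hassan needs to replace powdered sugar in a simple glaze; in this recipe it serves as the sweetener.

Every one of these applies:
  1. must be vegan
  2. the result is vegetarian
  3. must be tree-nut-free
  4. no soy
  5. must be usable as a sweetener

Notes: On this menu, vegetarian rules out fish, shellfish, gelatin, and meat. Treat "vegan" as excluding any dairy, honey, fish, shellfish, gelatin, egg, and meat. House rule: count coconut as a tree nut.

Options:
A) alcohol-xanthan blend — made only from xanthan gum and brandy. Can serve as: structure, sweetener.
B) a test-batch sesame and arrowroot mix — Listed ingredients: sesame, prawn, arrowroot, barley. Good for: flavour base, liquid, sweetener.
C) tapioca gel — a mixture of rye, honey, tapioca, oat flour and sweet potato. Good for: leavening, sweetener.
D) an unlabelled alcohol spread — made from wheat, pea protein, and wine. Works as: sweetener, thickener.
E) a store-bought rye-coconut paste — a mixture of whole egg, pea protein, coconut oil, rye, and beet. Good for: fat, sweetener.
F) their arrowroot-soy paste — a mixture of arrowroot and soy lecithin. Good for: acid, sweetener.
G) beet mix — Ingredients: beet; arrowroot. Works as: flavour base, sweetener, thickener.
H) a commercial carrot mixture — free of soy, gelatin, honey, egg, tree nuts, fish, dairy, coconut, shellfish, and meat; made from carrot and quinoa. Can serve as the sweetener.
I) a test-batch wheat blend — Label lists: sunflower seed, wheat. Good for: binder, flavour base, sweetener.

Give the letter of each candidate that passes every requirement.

A: vegan, no soy — keep
B: has prawn, so not vegetarian; has prawn, so not vegan — no
C: has honey, so not vegan — reject
D: only wine, wheat and pea protein; none excluded — valid
E: has whole egg, so not vegan; has coconut oil, so not tree-nut-free — out
F: has soy lecithin, so not soy-free — reject
G: works as a sweetener, no soy, vegan — OK
H: nothing on the exclusion list — keep
I: all constraints satisfied — OK

A, D, G, H, I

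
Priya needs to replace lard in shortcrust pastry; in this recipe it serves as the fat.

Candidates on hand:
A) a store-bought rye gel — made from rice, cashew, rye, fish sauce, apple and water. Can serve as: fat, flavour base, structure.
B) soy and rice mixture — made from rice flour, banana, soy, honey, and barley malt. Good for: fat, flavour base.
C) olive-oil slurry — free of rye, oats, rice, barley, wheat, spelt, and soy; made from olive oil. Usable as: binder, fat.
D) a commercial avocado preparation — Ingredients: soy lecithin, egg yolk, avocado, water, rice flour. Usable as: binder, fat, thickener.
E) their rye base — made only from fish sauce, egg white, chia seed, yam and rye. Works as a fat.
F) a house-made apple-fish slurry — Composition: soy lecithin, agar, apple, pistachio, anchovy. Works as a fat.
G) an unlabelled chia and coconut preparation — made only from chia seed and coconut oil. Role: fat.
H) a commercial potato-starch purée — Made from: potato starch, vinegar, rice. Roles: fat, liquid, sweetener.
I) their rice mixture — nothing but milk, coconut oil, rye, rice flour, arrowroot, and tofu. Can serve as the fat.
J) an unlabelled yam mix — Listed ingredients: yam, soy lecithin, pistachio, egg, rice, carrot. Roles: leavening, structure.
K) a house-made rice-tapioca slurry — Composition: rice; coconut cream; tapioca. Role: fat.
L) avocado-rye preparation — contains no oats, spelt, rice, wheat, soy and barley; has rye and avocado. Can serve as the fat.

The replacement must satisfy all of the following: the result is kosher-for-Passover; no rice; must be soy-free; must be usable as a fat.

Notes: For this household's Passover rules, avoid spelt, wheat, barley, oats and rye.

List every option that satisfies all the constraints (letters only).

C, G

A: has rye, so not kosher-for-Passover; has rice, so not rice-free — no
B: has barley malt, so not kosher-for-Passover; has soy, so not soy-free (and 1 more) — no
C: nothing on the exclusion list — valid
D: has soy lecithin, so not soy-free; has rice flour, so not rice-free — no
E: has rye, so not kosher-for-Passover — reject
F: has soy lecithin, so not soy-free — reject
G: no soy, no rice — keep
H: has rice, so not rice-free — out
I: has rye, so not kosher-for-Passover; has tofu, so not soy-free (and 1 more) — no
J: not usable as a fat; has soy lecithin, so not soy-free (and 1 more) — reject
K: has rice, so not rice-free — reject
L: has rye, so not kosher-for-Passover — out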